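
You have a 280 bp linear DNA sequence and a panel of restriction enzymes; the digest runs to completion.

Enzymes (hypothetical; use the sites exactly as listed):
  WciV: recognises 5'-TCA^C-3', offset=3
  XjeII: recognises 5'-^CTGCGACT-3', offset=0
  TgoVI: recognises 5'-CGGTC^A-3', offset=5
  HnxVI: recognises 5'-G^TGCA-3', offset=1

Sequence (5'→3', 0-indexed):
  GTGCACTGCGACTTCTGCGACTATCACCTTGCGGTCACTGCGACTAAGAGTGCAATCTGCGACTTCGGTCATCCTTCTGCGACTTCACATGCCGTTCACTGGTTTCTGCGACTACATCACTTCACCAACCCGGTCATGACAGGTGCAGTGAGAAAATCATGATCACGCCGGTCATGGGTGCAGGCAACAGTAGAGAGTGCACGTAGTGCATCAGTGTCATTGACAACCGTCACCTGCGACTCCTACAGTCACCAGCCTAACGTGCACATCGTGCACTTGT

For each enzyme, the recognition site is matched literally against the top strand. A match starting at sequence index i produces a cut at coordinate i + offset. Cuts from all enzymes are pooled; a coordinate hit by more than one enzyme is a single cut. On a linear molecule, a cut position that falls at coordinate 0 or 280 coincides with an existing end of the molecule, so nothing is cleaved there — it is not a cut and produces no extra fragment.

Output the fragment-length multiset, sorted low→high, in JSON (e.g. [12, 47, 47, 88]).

[1,1,1,4,5,5,6,6,7,8,8,9,9,9,9,10,11,11,11,11,12,13,14,14,18,19,22,26]

Scan for sites:
  WciV TCAC/3: at [23, 34, 84, 95, 116, 121, 162, 229, 248] ⇒ [26, 37, 87, 98, 119, 124, 165, 232, 251]
  XjeII CTGCGACT/0: at [5, 14, 37, 56, 76, 105, 233] ⇒ [5, 14, 37, 56, 76, 105, 233]
  TgoVI CGGTCA/5: at [31, 65, 130, 168] ⇒ [36, 70, 135, 173]
  HnxVI GTGCA/1: at [0, 49, 142, 177, 196, 205, 261, 270] ⇒ [1, 50, 143, 178, 197, 206, 262, 271]

Pooled cuts: [1, 5, 14, 26, 36, 37, 50, 56, 70, 76, 87, 98, 105, 119, 124, 135, 143, 165, 173, 178, 197, 206, 232, 233, 251, 262, 271]

Fragment lengths:
  [0,1): 1 bp
  [1,5): 4 bp
  [5,14): 9 bp
  [14,26): 12 bp
  [26,36): 10 bp
  [36,37): 1 bp
  [37,50): 13 bp
  [50,56): 6 bp
  [56,70): 14 bp
  [70,76): 6 bp
  [76,87): 11 bp
  [87,98): 11 bp
  [98,105): 7 bp
  [105,119): 14 bp
  [119,124): 5 bp
  [124,135): 11 bp
  [135,143): 8 bp
  [143,165): 22 bp
  [165,173): 8 bp
  [173,178): 5 bp
  [178,197): 19 bp
  [197,206): 9 bp
  [206,232): 26 bp
  [232,233): 1 bp
  [233,251): 18 bp
  [251,262): 11 bp
  [262,271): 9 bp
  [271,280): 9 bp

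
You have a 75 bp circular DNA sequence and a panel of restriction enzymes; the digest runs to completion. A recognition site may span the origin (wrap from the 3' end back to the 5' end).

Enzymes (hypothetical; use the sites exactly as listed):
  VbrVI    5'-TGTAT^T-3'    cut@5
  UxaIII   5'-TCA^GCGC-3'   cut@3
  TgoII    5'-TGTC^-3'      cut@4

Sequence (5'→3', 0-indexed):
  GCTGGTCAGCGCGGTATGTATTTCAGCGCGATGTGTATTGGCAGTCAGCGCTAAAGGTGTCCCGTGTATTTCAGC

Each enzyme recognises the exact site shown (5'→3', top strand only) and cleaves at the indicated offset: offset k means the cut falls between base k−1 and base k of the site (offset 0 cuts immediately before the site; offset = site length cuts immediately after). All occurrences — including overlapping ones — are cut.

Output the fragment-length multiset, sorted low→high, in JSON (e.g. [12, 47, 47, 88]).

Site scan:
  VbrVI (TGTATT, off=5): starts [16, 33, 64] → cuts [21, 38, 69]
  UxaIII (TCAGCGC, off=3): starts [5, 22, 44, 70] → cuts [8, 25, 47, 73]
  TgoII (TGTC, off=4): starts [57] → cuts [61]

Pooled cuts: [8, 21, 25, 38, 47, 61, 69, 73]

Fragments:
  8→21: 13 bp
  21→25: 4 bp
  25→38: 13 bp
  38→47: 9 bp
  47→61: 14 bp
  61→69: 8 bp
  69→73: 4 bp
  73→8 (wrap): 75-73+8 = 10 bp

[4,4,8,9,10,13,13,14]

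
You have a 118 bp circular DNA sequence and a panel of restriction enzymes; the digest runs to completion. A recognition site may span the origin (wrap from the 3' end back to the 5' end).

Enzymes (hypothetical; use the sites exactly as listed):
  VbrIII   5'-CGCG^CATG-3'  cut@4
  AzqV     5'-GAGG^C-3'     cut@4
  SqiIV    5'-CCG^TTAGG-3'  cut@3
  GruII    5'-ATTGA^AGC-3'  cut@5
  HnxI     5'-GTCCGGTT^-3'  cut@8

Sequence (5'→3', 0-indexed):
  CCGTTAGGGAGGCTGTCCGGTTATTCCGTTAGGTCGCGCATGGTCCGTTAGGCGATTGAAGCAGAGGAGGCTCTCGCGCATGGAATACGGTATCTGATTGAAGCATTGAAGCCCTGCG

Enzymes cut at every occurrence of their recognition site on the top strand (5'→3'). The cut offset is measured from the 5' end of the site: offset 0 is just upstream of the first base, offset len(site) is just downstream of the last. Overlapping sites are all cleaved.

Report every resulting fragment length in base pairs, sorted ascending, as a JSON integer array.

Scan for sites:
  VbrIII (CGCGCATG, off=4): starts [34, 74] → cuts [38, 78]
  AzqV (GAGGC, off=4): starts [8, 66] → cuts [12, 70]
  SqiIV (CCGTTAGG, off=3): starts [0, 25, 44] → cuts [3, 28, 47]
  GruII (ATTGAAGC, off=5): starts [54, 96, 104] → cuts [59, 101, 109]
  HnxI (GTCCGGTT, off=8): starts [14] → cuts [22]

Pooled cuts: [3, 12, 22, 28, 38, 47, 59, 70, 78, 101, 109]

Fragments:
  3→12: 9 bp
  12→22: 10 bp
  22→28: 6 bp
  28→38: 10 bp
  38→47: 9 bp
  47→59: 12 bp
  59→70: 11 bp
  70→78: 8 bp
  78→101: 23 bp
  101→109: 8 bp
  109→3 (wrap): 118-109+3 = 12 bp

[6,8,8,9,9,10,10,11,12,12,23]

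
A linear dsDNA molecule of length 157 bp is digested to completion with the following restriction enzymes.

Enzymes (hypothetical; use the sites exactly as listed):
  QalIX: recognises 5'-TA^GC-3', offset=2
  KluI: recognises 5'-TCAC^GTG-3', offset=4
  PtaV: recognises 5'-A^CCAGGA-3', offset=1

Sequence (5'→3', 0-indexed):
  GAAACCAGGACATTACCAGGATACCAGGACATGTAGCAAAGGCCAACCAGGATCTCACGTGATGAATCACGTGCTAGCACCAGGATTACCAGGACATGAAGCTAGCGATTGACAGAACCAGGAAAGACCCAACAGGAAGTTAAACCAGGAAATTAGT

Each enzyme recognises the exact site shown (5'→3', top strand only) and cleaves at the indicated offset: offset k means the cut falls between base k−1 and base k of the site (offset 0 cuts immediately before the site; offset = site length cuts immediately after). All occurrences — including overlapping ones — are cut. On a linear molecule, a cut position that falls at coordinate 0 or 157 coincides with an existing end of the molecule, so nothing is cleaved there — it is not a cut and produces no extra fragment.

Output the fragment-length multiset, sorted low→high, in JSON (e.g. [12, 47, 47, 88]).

Scan for sites:
  QalIX (TAGC, off=2): starts [33, 74, 102] → cuts [35, 76, 104]
  KluI (TCACGTG, off=4): starts [54, 66] → cuts [58, 70]
  PtaV (ACCAGGA, off=1): starts [3, 14, 22, 45, 78, 87, 116, 143] → cuts [4, 15, 23, 46, 79, 88, 117, 144]

All cut coordinates (distinct, sorted): [4, 15, 23, 35, 46, 58, 70, 76, 79, 88, 104, 117, 144]

Fragment lengths:
  [0,4): 4 bp
  [4,15): 11 bp
  [15,23): 8 bp
  [23,35): 12 bp
  [35,46): 11 bp
  [46,58): 12 bp
  [58,70): 12 bp
  [70,76): 6 bp
  [76,79): 3 bp
  [79,88): 9 bp
  [88,104): 16 bp
  [104,117): 13 bp
  [117,144): 27 bp
  [144,157): 13 bp

[3,4,6,8,9,11,11,12,12,12,13,13,16,27]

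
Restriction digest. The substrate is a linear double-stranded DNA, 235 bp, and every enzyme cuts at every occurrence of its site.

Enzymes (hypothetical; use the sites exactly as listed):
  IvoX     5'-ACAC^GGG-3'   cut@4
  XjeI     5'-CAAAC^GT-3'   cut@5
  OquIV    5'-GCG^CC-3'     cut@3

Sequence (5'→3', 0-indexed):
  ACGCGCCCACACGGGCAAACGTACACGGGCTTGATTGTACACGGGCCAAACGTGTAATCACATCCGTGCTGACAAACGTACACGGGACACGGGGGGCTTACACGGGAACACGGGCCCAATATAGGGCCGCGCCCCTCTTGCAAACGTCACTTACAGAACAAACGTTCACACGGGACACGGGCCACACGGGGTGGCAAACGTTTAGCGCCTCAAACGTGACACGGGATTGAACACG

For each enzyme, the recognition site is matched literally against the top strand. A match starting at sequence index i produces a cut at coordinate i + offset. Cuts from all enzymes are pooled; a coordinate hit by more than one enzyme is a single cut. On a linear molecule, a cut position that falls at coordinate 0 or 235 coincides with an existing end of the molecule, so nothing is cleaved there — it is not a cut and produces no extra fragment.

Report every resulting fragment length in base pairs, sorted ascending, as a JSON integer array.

Site scan:
  IvoX (ACACGGG, off=4): starts [8, 22, 38, 79, 86, 99, 107, 167, 174, 183, 218] → cuts [12, 26, 42, 83, 90, 103, 111, 171, 178, 187, 222]
  XjeI (CAAACGT, off=5): starts [15, 46, 72, 140, 158, 194, 210] → cuts [20, 51, 77, 145, 163, 199, 215]
  OquIV (GCGCC, off=3): starts [2, 128, 204] → cuts [5, 131, 207]

Pooled cuts: [5, 12, 20, 26, 42, 51, 77, 83, 90, 103, 111, 131, 145, 163, 171, 178, 187, 199, 207, 215, 222]

Fragment lengths:
  [0,5): 5 bp
  [5,12): 7 bp
  [12,20): 8 bp
  [20,26): 6 bp
  [26,42): 16 bp
  [42,51): 9 bp
  [51,77): 26 bp
  [77,83): 6 bp
  [83,90): 7 bp
  [90,103): 13 bp
  [103,111): 8 bp
  [111,131): 20 bp
  [131,145): 14 bp
  [145,163): 18 bp
  [163,171): 8 bp
  [171,178): 7 bp
  [178,187): 9 bp
  [187,199): 12 bp
  [199,207): 8 bp
  [207,215): 8 bp
  [215,222): 7 bp
  [222,235): 13 bp

[5,6,6,7,7,7,7,8,8,8,8,8,9,9,12,13,13,14,16,18,20,26]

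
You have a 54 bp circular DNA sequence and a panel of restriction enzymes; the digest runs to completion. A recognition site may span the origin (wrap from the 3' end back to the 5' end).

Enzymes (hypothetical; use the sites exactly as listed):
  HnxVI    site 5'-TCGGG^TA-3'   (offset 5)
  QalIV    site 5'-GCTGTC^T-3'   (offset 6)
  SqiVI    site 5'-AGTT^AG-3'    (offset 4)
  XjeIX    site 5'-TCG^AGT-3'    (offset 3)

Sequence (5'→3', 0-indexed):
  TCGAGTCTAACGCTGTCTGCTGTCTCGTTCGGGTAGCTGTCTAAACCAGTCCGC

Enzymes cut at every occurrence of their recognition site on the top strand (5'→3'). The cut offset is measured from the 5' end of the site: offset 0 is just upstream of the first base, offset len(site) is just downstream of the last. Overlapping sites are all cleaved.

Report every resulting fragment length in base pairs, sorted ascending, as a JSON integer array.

[7,8,9,14,16]

Per-enzyme occurrences:
  HnxVI (TCGGGTA, off=5): starts [28] → cuts [33]
  QalIV (GCTGTCT, off=6): starts [11, 18, 35] → cuts [17, 24, 41]
  SqiVI (AGTTAG, off=4): no sites
  XjeIX (TCGAGT, off=3): starts [0] → cuts [3]

Pooled cuts: [3, 17, 24, 33, 41]

Fragment lengths:
  3→17: 14 bp
  17→24: 7 bp
  24→33: 9 bp
  33→41: 8 bp
  41→3 (wrap): 54-41+3 = 16 bp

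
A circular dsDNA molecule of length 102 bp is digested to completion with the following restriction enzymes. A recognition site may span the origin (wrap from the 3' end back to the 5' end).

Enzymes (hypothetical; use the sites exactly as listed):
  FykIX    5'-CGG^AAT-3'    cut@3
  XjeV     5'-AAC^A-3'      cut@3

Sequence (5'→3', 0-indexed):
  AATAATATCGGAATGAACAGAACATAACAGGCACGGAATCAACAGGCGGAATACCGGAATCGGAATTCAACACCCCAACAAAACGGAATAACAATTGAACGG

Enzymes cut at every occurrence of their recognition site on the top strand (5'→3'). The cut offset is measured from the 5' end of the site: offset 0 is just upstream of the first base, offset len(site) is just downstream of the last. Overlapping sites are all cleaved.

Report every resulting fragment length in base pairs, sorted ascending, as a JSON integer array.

Site scan:
  FykIX CGGAAT/3: at [8, 33, 46, 54, 60, 83, 99] ⇒ [0, 11, 36, 49, 57, 63, 86]
  XjeV AACA/3: at [15, 20, 25, 40, 68, 76, 89] ⇒ [18, 23, 28, 43, 71, 79, 92]

Pooled cuts: [0, 11, 18, 23, 28, 36, 43, 49, 57, 63, 71, 79, 86, 92]

Fragment lengths:
  0→11: 11 bp
  11→18: 7 bp
  18→23: 5 bp
  23→28: 5 bp
  28→36: 8 bp
  36→43: 7 bp
  43→49: 6 bp
  49→57: 8 bp
  57→63: 6 bp
  63→71: 8 bp
  71→79: 8 bp
  79→86: 7 bp
  86→92: 6 bp
  92→0 (wrap): 102-92+0 = 10 bp

[5,5,6,6,6,7,7,7,8,8,8,8,10,11]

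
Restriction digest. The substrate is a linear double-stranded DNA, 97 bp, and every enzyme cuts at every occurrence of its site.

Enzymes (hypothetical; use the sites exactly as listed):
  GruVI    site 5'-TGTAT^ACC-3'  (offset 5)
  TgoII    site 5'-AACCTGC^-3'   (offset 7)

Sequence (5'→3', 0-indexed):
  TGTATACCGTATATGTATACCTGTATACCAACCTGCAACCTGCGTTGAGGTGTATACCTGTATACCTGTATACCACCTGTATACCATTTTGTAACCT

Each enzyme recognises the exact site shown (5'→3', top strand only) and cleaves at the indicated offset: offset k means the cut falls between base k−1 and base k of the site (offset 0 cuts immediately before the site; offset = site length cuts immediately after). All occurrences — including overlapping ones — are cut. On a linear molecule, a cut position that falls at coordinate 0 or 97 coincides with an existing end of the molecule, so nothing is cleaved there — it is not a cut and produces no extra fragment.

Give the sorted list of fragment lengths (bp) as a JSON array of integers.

Per-enzyme occurrences:
  GruVI TGTATACC/5: at [0, 13, 21, 50, 58, 66, 77] ⇒ [5, 18, 26, 55, 63, 71, 82]
  TgoII AACCTGC/7: at [29, 36] ⇒ [36, 43]

Pooled cuts: [5, 18, 26, 36, 43, 55, 63, 71, 82]

Fragments:
  [0,5): 5 bp
  [5,18): 13 bp
  [18,26): 8 bp
  [26,36): 10 bp
  [36,43): 7 bp
  [43,55): 12 bp
  [55,63): 8 bp
  [63,71): 8 bp
  [71,82): 11 bp
  [82,97): 15 bp

[5,7,8,8,8,10,11,12,13,15]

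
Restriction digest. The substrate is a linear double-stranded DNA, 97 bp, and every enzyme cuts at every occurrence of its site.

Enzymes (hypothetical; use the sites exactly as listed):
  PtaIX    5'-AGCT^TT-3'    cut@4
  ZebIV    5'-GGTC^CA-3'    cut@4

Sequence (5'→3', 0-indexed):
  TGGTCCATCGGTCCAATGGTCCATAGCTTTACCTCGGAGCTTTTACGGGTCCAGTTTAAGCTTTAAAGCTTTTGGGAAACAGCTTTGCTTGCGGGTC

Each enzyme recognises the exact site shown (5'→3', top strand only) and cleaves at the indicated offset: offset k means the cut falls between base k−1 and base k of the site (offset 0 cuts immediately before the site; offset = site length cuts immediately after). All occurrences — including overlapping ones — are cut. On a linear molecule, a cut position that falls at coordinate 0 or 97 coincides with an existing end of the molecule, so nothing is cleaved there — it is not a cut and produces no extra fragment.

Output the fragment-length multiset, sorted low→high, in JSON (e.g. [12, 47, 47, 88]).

[5,7,8,8,8,10,11,13,13,14]

Per-enzyme occurrences:
  PtaIX AGCTTT/4: at [24, 37, 58, 66, 80] ⇒ [28, 41, 62, 70, 84]
  ZebIV GGTCCA/4: at [1, 9, 17, 47] ⇒ [5, 13, 21, 51]

All cut coordinates (distinct, sorted): [5, 13, 21, 28, 41, 51, 62, 70, 84]

Fragment lengths:
  [0,5): 5 bp
  [5,13): 8 bp
  [13,21): 8 bp
  [21,28): 7 bp
  [28,41): 13 bp
  [41,51): 10 bp
  [51,62): 11 bp
  [62,70): 8 bp
  [70,84): 14 bp
  [84,97): 13 bp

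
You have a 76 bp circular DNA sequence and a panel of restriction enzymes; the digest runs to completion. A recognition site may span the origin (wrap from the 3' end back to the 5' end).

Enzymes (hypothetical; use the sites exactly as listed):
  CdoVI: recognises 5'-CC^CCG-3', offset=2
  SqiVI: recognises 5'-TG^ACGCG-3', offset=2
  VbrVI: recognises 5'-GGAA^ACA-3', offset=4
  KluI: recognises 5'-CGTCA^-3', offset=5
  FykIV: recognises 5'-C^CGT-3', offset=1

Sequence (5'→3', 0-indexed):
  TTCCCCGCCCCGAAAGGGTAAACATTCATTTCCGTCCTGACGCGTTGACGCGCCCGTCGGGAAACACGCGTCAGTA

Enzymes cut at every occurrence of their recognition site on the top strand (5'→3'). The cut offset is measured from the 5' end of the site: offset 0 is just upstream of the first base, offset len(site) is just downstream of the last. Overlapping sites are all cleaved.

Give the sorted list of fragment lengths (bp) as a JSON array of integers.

Per-enzyme occurrences:
  CdoVI (CCCCG, off=2): starts [2, 7] → cuts [4, 9]
  SqiVI (TGACGCG, off=2): starts [37, 45] → cuts [39, 47]
  VbrVI (GGAAACA, off=4): starts [59] → cuts [63]
  KluI (CGTCA, off=5): starts [68] → cuts [73]
  FykIV (CCGT, off=1): starts [31, 53] → cuts [32, 54]

Pooled cuts: [4, 9, 32, 39, 47, 54, 63, 73]

Fragments:
  4→9: 5 bp
  9→32: 23 bp
  32→39: 7 bp
  39→47: 8 bp
  47→54: 7 bp
  54→63: 9 bp
  63→73: 10 bp
  73→4 (wrap): 76-73+4 = 7 bp

[5,7,7,7,8,9,10,23]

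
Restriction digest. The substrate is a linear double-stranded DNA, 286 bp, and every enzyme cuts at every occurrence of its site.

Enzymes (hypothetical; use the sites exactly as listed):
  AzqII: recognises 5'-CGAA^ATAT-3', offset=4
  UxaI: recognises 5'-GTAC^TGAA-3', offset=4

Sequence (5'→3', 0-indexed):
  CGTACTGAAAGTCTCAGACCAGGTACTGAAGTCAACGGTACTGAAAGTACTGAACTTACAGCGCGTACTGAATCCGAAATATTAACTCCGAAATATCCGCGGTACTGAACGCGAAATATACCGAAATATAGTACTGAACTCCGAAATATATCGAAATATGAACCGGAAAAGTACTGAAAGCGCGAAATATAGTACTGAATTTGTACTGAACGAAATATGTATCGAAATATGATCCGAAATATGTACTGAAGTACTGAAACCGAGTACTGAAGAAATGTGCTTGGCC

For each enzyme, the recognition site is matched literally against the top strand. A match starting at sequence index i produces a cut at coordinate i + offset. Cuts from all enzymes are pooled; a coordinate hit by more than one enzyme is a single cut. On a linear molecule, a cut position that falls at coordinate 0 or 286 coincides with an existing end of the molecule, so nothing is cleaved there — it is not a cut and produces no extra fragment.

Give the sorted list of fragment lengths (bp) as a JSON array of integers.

Site scan:
  AzqII (CGAAATAT, off=4): starts [74, 88, 111, 121, 141, 151, 182, 210, 222, 234] → cuts [78, 92, 115, 125, 145, 155, 186, 214, 226, 238]
  UxaI (GTACTGAA, off=4): starts [1, 22, 37, 46, 64, 101, 130, 170, 191, 202, 242, 250, 263] → cuts [5, 26, 41, 50, 68, 105, 134, 174, 195, 206, 246, 254, 267]

Pooled cuts: [5, 26, 41, 50, 68, 78, 92, 105, 115, 125, 134, 145, 155, 174, 186, 195, 206, 214, 226, 238, 246, 254, 267]

Fragment lengths:
  [0,5): 5 bp
  [5,26): 21 bp
  [26,41): 15 bp
  [41,50): 9 bp
  [50,68): 18 bp
  [68,78): 10 bp
  [78,92): 14 bp
  [92,105): 13 bp
  [105,115): 10 bp
  [115,125): 10 bp
  [125,134): 9 bp
  [134,145): 11 bp
  [145,155): 10 bp
  [155,174): 19 bp
  [174,186): 12 bp
  [186,195): 9 bp
  [195,206): 11 bp
  [206,214): 8 bp
  [214,226): 12 bp
  [226,238): 12 bp
  [238,246): 8 bp
  [246,254): 8 bp
  [254,267): 13 bp
  [267,286): 19 bp

[5,8,8,8,9,9,9,10,10,10,10,11,11,12,12,12,13,13,14,15,18,19,19,21]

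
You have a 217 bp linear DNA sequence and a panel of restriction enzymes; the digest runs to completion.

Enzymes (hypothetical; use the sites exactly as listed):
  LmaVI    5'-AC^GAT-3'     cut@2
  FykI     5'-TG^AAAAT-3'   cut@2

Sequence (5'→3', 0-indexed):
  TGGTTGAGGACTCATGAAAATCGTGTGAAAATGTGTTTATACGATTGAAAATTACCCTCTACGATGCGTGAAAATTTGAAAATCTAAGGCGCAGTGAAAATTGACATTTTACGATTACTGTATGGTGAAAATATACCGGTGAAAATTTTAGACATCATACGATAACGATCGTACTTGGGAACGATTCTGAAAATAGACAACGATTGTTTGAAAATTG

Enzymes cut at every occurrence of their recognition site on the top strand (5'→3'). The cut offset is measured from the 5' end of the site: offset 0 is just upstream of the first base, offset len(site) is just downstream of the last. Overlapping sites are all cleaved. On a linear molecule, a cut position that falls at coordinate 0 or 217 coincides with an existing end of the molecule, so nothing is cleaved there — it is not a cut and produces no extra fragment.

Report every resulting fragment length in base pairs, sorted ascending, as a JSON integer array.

Scan for sites:
  LmaVI (ACGAT, off=2): starts [40, 60, 110, 158, 164, 180, 199] → cuts [42, 62, 112, 160, 166, 182, 201]
  FykI (TGAAAAT, off=2): starts [14, 25, 45, 68, 76, 94, 125, 139, 187, 208] → cuts [16, 27, 47, 70, 78, 96, 127, 141, 189, 210]

All cut coordinates (distinct, sorted): [16, 27, 42, 47, 62, 70, 78, 96, 112, 127, 141, 160, 166, 182, 189, 201, 210]

Fragments:
  [0,16): 16 bp
  [16,27): 11 bp
  [27,42): 15 bp
  [42,47): 5 bp
  [47,62): 15 bp
  [62,70): 8 bp
  [70,78): 8 bp
  [78,96): 18 bp
  [96,112): 16 bp
  [112,127): 15 bp
  [127,141): 14 bp
  [141,160): 19 bp
  [160,166): 6 bp
  [166,182): 16 bp
  [182,189): 7 bp
  [189,201): 12 bp
  [201,210): 9 bp
  [210,217): 7 bp

[5,6,7,7,8,8,9,11,12,14,15,15,15,16,16,16,18,19]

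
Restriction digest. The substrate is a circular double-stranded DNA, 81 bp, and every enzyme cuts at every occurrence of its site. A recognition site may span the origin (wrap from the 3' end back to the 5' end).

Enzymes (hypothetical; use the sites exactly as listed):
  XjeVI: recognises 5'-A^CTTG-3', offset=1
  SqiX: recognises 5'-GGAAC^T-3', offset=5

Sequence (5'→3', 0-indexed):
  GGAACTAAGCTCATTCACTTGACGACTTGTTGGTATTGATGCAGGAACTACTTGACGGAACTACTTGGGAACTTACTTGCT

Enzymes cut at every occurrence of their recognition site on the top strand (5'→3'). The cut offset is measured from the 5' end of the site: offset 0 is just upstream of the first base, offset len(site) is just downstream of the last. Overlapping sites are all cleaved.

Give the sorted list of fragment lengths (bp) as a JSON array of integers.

[2,2,3,8,9,11,11,12,23]

Site scan:
  XjeVI ACTTG/1: at [16, 24, 49, 62, 74] ⇒ [17, 25, 50, 63, 75]
  SqiX GGAACT/5: at [0, 43, 56, 67] ⇒ [5, 48, 61, 72]

Pooled cuts: [5, 17, 25, 48, 50, 61, 63, 72, 75]

Fragment lengths:
  5→17: 12 bp
  17→25: 8 bp
  25→48: 23 bp
  48→50: 2 bp
  50→61: 11 bp
  61→63: 2 bp
  63→72: 9 bp
  72→75: 3 bp
  75→5 (wrap): 81-75+5 = 11 bp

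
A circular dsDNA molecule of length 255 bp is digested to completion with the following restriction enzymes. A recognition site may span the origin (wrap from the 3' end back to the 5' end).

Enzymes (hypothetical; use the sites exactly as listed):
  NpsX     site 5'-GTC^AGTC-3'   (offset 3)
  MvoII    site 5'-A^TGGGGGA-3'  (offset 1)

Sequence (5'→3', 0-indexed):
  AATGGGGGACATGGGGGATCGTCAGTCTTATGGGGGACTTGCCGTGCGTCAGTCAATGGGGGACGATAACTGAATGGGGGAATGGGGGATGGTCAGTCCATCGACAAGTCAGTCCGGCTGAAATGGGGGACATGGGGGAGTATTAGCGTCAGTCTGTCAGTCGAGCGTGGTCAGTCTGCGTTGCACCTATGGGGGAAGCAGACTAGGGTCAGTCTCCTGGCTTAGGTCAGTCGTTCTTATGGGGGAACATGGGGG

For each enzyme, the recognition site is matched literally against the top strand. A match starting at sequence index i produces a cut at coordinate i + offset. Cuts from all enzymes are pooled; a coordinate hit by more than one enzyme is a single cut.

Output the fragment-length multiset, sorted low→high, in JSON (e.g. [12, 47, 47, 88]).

Scan for sites:
  NpsX (GTCAGTC, off=3): starts [20, 47, 91, 107, 147, 155, 169, 207, 225] → cuts [23, 50, 94, 110, 150, 158, 172, 210, 228]
  MvoII (ATGGGGGA, off=1): starts [1, 10, 29, 55, 73, 81, 122, 131, 188, 238, 248] → cuts [2, 11, 30, 56, 74, 82, 123, 132, 189, 239, 249]

Pooled cuts: [2, 11, 23, 30, 50, 56, 74, 82, 94, 110, 123, 132, 150, 158, 172, 189, 210, 228, 239, 249]

Fragment lengths:
  2→11: 9 bp
  11→23: 12 bp
  23→30: 7 bp
  30→50: 20 bp
  50→56: 6 bp
  56→74: 18 bp
  74→82: 8 bp
  82→94: 12 bp
  94→110: 16 bp
  110→123: 13 bp
  123→132: 9 bp
  132→150: 18 bp
  150→158: 8 bp
  158→172: 14 bp
  172→189: 17 bp
  189→210: 21 bp
  210→228: 18 bp
  228→239: 11 bp
  239→249: 10 bp
  249→2 (wrap): 255-249+2 = 8 bp

[6,7,8,8,8,9,9,10,11,12,12,13,14,16,17,18,18,18,20,21]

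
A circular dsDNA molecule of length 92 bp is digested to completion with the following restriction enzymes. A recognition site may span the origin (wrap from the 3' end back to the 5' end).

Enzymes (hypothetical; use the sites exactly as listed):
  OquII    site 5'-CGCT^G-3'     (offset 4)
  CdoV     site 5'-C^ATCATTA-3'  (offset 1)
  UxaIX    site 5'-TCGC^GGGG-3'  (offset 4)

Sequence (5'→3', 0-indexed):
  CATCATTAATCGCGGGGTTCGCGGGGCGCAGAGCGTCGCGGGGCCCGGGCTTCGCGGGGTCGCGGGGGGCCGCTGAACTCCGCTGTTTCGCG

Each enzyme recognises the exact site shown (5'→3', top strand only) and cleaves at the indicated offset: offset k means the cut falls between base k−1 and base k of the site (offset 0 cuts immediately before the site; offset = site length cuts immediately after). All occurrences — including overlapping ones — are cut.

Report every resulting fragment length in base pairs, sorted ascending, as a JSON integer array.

Scan for sites:
  OquII (CGCTG, off=4): starts [70, 80] → cuts [74, 84]
  CdoV (CATCATTA, off=1): starts [0] → cuts [1]
  UxaIX (TCGCGGGG, off=4): starts [9, 18, 35, 51, 59] → cuts [13, 22, 39, 55, 63]

Pooled cuts: [1, 13, 22, 39, 55, 63, 74, 84]

Fragments:
  1→13: 12 bp
  13→22: 9 bp
  22→39: 17 bp
  39→55: 16 bp
  55→63: 8 bp
  63→74: 11 bp
  74→84: 10 bp
  84→1 (wrap): 92-84+1 = 9 bp

[8,9,9,10,11,12,16,17]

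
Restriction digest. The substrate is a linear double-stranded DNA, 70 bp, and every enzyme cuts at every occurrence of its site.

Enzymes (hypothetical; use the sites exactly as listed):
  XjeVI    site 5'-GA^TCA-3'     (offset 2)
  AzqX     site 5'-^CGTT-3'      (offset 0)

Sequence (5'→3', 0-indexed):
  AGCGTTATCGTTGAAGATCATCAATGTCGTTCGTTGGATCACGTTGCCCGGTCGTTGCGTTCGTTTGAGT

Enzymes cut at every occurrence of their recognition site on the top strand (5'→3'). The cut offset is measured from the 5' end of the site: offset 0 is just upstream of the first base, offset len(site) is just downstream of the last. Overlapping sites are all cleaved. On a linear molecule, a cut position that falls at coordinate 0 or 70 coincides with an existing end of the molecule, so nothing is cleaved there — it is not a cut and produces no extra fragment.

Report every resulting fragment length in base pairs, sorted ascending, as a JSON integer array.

Site scan:
  XjeVI GATCA/2: at [15, 36] ⇒ [17, 38]
  AzqX CGTT/0: at [2, 8, 27, 31, 41, 52, 57, 61] ⇒ [2, 8, 27, 31, 41, 52, 57, 61]

All cut coordinates (distinct, sorted): [2, 8, 17, 27, 31, 38, 41, 52, 57, 61]

Fragment lengths:
  [0,2): 2 bp
  [2,8): 6 bp
  [8,17): 9 bp
  [17,27): 10 bp
  [27,31): 4 bp
  [31,38): 7 bp
  [38,41): 3 bp
  [41,52): 11 bp
  [52,57): 5 bp
  [57,61): 4 bp
  [61,70): 9 bp

[2,3,4,4,5,6,7,9,9,10,11]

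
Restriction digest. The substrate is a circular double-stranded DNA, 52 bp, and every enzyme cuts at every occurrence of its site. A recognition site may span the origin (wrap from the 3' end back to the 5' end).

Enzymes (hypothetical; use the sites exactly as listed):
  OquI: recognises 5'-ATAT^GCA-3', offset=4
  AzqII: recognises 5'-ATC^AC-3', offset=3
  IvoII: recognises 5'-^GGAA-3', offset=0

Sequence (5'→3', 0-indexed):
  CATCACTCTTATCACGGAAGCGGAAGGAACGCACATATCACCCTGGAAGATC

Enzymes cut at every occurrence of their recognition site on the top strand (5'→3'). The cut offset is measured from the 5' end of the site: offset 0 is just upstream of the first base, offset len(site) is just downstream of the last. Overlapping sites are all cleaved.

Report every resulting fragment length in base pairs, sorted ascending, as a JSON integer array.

[2,4,5,6,9,12,14]

Scan for sites:
  OquI (ATATGCA, off=4): no sites
  AzqII (ATCAC, off=3): starts [1, 10, 36] → cuts [4, 13, 39]
  IvoII (GGAA, off=0): starts [15, 21, 25, 44] → cuts [15, 21, 25, 44]

Pooled cuts: [4, 13, 15, 21, 25, 39, 44]

Fragment lengths:
  4→13: 9 bp
  13→15: 2 bp
  15→21: 6 bp
  21→25: 4 bp
  25→39: 14 bp
  39→44: 5 bp
  44→4 (wrap): 52-44+4 = 12 bp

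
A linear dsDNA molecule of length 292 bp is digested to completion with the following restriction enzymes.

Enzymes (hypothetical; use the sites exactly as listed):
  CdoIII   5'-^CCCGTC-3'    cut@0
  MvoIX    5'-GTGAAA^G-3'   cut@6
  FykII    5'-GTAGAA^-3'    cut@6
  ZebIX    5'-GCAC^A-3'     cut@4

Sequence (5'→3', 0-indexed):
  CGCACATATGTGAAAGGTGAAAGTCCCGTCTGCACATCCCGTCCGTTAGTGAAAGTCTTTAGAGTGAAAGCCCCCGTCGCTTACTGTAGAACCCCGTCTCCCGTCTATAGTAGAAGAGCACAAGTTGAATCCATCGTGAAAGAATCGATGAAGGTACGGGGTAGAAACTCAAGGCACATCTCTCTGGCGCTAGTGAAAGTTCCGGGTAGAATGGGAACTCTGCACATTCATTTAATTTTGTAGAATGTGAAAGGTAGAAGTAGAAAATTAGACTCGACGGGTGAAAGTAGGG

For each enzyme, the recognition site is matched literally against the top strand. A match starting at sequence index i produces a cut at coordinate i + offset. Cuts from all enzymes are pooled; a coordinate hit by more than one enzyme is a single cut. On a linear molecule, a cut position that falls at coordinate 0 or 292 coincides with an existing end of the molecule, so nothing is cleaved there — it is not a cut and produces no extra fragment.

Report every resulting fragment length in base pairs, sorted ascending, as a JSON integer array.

Site scan:
  CdoIII (CCCGTC, off=0): starts [24, 37, 72, 92, 99] → cuts [24, 37, 72, 92, 99]
  MvoIX (GTGAAAG, off=6): starts [9, 16, 48, 63, 135, 192, 246, 280] → cuts [15, 22, 54, 69, 141, 198, 252, 286]
  FykII (GTAGAA, off=6): starts [85, 109, 160, 205, 239, 253, 259] → cuts [91, 115, 166, 211, 245, 259, 265]
  ZebIX (GCACA, off=4): starts [1, 31, 117, 173, 221] → cuts [5, 35, 121, 177, 225]

All cut coordinates (distinct, sorted): [5, 15, 22, 24, 35, 37, 54, 69, 72, 91, 92, 99, 115, 121, 141, 166, 177, 198, 211, 225, 245, 252, 259, 265, 286]

Fragments:
  [0,5): 5 bp
  [5,15): 10 bp
  [15,22): 7 bp
  [22,24): 2 bp
  [24,35): 11 bp
  [35,37): 2 bp
  [37,54): 17 bp
  [54,69): 15 bp
  [69,72): 3 bp
  [72,91): 19 bp
  [91,92): 1 bp
  [92,99): 7 bp
  [99,115): 16 bp
  [115,121): 6 bp
  [121,141): 20 bp
  [141,166): 25 bp
  [166,177): 11 bp
  [177,198): 21 bp
  [198,211): 13 bp
  [211,225): 14 bp
  [225,245): 20 bp
  [245,252): 7 bp
  [252,259): 7 bp
  [259,265): 6 bp
  [265,286): 21 bp
  [286,292): 6 bp

[1,2,2,3,5,6,6,6,7,7,7,7,10,11,11,13,14,15,16,17,19,20,20,21,21,25]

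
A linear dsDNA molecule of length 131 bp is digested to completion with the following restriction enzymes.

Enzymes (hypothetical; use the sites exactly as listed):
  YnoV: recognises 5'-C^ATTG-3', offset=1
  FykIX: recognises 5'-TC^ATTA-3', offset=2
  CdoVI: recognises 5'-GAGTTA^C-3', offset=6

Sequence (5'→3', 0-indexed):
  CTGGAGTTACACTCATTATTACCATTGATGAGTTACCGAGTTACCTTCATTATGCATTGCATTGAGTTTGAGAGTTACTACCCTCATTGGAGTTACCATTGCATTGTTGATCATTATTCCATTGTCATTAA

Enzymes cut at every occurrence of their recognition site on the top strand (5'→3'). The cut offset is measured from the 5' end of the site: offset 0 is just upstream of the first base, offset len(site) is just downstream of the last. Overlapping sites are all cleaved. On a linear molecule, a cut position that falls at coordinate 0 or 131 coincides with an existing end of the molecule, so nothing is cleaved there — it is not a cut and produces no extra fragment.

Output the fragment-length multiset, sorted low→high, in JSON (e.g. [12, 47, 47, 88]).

Per-enzyme occurrences:
  YnoV (CATTG, off=1): starts [22, 54, 59, 84, 96, 101, 119] → cuts [23, 55, 60, 85, 97, 102, 120]
  FykIX (TCATTA, off=2): starts [12, 46, 110, 124] → cuts [14, 48, 112, 126]
  CdoVI (GAGTTAC, off=6): starts [3, 29, 37, 71, 89] → cuts [9, 35, 43, 77, 95]

All cut coordinates (distinct, sorted): [9, 14, 23, 35, 43, 48, 55, 60, 77, 85, 95, 97, 102, 112, 120, 126]

Fragments:
  [0,9): 9 bp
  [9,14): 5 bp
  [14,23): 9 bp
  [23,35): 12 bp
  [35,43): 8 bp
  [43,48): 5 bp
  [48,55): 7 bp
  [55,60): 5 bp
  [60,77): 17 bp
  [77,85): 8 bp
  [85,95): 10 bp
  [95,97): 2 bp
  [97,102): 5 bp
  [102,112): 10 bp
  [112,120): 8 bp
  [120,126): 6 bp
  [126,131): 5 bp

[2,5,5,5,5,5,6,7,8,8,8,9,9,10,10,12,17]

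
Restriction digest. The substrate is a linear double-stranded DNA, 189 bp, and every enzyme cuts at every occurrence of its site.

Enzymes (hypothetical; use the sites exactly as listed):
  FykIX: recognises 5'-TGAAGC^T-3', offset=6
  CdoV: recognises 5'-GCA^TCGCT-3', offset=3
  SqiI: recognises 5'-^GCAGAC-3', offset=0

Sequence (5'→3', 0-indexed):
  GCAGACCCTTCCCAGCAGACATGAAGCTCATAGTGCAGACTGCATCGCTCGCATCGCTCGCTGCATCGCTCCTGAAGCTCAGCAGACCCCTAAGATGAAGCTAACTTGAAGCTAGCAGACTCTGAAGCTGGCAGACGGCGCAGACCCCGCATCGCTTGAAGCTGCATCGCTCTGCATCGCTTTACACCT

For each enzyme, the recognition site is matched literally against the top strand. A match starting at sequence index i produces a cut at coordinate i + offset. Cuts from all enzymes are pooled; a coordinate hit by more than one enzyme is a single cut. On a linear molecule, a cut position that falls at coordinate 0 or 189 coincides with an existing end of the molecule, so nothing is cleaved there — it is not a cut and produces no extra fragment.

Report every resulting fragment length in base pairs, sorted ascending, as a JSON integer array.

[2,2,3,4,7,9,9,10,10,11,11,12,12,13,13,13,14,14,20]

Per-enzyme occurrences:
  FykIX (TGAAGCT, off=6): starts [21, 72, 95, 106, 122, 156] → cuts [27, 78, 101, 112, 128, 162]
  CdoV (GCATCGCT, off=3): starts [41, 50, 62, 148, 163, 173] → cuts [44, 53, 65, 151, 166, 176]
  SqiI (GCAGAC, off=0): starts [0, 14, 34, 81, 114, 130, 139] → cuts [14, 34, 81, 114, 130, 139] (position 0 is a terminus of the linear molecule — no cut)

All cut coordinates (distinct, sorted): [14, 27, 34, 44, 53, 65, 78, 81, 101, 112, 114, 128, 130, 139, 151, 162, 166, 176]

Fragment lengths:
  [0,14): 14 bp
  [14,27): 13 bp
  [27,34): 7 bp
  [34,44): 10 bp
  [44,53): 9 bp
  [53,65): 12 bp
  [65,78): 13 bp
  [78,81): 3 bp
  [81,101): 20 bp
  [101,112): 11 bp
  [112,114): 2 bp
  [114,128): 14 bp
  [128,130): 2 bp
  [130,139): 9 bp
  [139,151): 12 bp
  [151,162): 11 bp
  [162,166): 4 bp
  [166,176): 10 bp
  [176,189): 13 bp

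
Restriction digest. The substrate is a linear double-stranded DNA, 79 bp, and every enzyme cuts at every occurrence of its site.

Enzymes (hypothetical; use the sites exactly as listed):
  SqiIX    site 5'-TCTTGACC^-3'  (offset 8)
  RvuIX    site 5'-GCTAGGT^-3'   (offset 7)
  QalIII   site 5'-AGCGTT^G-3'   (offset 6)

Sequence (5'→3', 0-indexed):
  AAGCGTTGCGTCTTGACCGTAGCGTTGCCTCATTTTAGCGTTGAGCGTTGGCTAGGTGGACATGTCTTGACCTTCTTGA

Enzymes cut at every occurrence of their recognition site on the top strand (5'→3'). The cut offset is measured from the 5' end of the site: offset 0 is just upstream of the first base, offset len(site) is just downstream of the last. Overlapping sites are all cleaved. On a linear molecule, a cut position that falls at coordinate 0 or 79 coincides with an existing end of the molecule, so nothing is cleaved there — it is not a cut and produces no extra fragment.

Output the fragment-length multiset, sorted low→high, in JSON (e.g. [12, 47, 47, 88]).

[7,7,7,8,8,11,15,16]

Scan for sites:
  SqiIX (TCTTGACC, off=8): starts [10, 64] → cuts [18, 72]
  RvuIX (GCTAGGT, off=7): starts [50] → cuts [57]
  QalIII (AGCGTTG, off=6): starts [1, 20, 36, 43] → cuts [7, 26, 42, 49]

Pooled cuts: [7, 18, 26, 42, 49, 57, 72]

Fragments:
  [0,7): 7 bp
  [7,18): 11 bp
  [18,26): 8 bp
  [26,42): 16 bp
  [42,49): 7 bp
  [49,57): 8 bp
  [57,72): 15 bp
  [72,79): 7 bp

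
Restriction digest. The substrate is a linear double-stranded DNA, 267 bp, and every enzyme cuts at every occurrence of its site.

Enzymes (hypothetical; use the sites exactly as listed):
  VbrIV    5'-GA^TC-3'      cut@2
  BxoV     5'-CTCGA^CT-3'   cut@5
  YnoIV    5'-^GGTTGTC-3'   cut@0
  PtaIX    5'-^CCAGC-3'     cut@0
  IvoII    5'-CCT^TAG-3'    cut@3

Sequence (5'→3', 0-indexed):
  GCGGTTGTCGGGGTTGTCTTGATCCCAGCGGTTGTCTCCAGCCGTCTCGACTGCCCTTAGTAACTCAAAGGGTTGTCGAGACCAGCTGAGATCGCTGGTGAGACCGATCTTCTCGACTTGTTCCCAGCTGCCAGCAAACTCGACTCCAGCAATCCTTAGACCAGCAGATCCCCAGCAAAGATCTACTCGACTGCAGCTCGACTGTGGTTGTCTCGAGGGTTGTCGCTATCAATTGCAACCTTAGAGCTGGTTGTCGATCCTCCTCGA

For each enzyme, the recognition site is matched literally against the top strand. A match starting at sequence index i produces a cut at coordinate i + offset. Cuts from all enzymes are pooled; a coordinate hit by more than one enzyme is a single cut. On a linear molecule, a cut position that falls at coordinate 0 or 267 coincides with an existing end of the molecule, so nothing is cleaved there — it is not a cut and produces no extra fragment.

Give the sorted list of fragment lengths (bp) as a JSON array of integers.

[2,2,2,3,4,4,5,7,7,7,7,8,8,9,9,9,9,10,10,10,11,11,11,11,12,13,13,13,16,24]

Site scan:
  VbrIV (GATC, off=2): starts [20, 89, 105, 166, 179, 255] → cuts [22, 91, 107, 168, 181, 257]
  BxoV (CTCGACT, off=5): starts [45, 111, 138, 185, 196] → cuts [50, 116, 143, 190, 201]
  YnoIV (GGTTGTC, off=0): starts [2, 11, 29, 70, 205, 217, 248] → cuts [2, 11, 29, 70, 205, 217, 248]
  PtaIX (CCAGC, off=0): starts [24, 37, 81, 123, 130, 145, 160, 171] → cuts [24, 37, 81, 123, 130, 145, 160, 171]
  IvoII (CCTTAG, off=3): starts [54, 153, 238] → cuts [57, 156, 241]

All cut coordinates (distinct, sorted): [2, 11, 22, 24, 29, 37, 50, 57, 70, 81, 91, 107, 116, 123, 130, 143, 145, 156, 160, 168, 171, 181, 190, 201, 205, 217, 241, 248, 257]

Fragments:
  [0,2): 2 bp
  [2,11): 9 bp
  [11,22): 11 bp
  [22,24): 2 bp
  [24,29): 5 bp
  [29,37): 8 bp
  [37,50): 13 bp
  [50,57): 7 bp
  [57,70): 13 bp
  [70,81): 11 bp
  [81,91): 10 bp
  [91,107): 16 bp
  [107,116): 9 bp
  [116,123): 7 bp
  [123,130): 7 bp
  [130,143): 13 bp
  [143,145): 2 bp
  [145,156): 11 bp
  [156,160): 4 bp
  [160,168): 8 bp
  [168,171): 3 bp
  [171,181): 10 bp
  [181,190): 9 bp
  [190,201): 11 bp
  [201,205): 4 bp
  [205,217): 12 bp
  [217,241): 24 bp
  [241,248): 7 bp
  [248,257): 9 bp
  [257,267): 10 bp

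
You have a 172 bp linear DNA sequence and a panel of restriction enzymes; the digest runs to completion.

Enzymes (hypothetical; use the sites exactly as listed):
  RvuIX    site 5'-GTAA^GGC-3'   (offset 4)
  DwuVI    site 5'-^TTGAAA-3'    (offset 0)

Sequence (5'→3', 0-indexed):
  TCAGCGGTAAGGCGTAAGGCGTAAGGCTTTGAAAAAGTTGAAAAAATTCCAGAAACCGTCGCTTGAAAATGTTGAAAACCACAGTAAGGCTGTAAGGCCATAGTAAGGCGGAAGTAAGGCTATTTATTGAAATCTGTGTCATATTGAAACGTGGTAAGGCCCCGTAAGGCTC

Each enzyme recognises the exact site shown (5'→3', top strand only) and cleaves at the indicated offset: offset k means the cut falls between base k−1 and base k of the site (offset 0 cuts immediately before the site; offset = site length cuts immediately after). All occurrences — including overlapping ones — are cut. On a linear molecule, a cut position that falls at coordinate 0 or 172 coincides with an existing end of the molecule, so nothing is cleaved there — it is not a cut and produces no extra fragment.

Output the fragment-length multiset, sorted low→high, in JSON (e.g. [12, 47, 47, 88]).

[4,5,7,7,8,9,9,9,10,10,11,11,14,16,17,25]

Scan for sites:
  RvuIX (GTAAGGC, off=4): starts [6, 13, 20, 83, 91, 102, 113, 153, 163] → cuts [10, 17, 24, 87, 95, 106, 117, 157, 167]
  DwuVI (TTGAAA, off=0): starts [28, 37, 62, 71, 126, 143] → cuts [28, 37, 62, 71, 126, 143]

All cut coordinates (distinct, sorted): [10, 17, 24, 28, 37, 62, 71, 87, 95, 106, 117, 126, 143, 157, 167]

Fragment lengths:
  [0,10): 10 bp
  [10,17): 7 bp
  [17,24): 7 bp
  [24,28): 4 bp
  [28,37): 9 bp
  [37,62): 25 bp
  [62,71): 9 bp
  [71,87): 16 bp
  [87,95): 8 bp
  [95,106): 11 bp
  [106,117): 11 bp
  [117,126): 9 bp
  [126,143): 17 bp
  [143,157): 14 bp
  [157,167): 10 bp
  [167,172): 5 bp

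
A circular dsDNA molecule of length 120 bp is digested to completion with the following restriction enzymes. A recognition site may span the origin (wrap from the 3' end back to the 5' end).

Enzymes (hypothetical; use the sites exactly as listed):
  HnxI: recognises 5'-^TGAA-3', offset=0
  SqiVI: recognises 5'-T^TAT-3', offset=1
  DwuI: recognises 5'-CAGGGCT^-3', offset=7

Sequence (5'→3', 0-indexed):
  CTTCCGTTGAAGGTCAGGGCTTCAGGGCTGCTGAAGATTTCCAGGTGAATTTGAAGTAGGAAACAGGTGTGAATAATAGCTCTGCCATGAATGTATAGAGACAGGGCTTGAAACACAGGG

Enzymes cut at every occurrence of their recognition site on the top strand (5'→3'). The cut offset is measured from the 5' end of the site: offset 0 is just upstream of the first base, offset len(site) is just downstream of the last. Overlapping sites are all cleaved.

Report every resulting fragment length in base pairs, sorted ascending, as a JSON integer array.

Per-enzyme occurrences:
  HnxI (TGAA, off=0): starts [7, 31, 45, 51, 69, 87, 108] → cuts [7, 31, 45, 51, 69, 87, 108]
  SqiVI (TTAT, off=1): no sites
  DwuI (CAGGGCT, off=7): starts [14, 22, 101, 115] → cuts [2, 21, 29, 108]

All cut coordinates (distinct, sorted): [2, 7, 21, 29, 31, 45, 51, 69, 87, 108]

Fragment lengths:
  2→7: 5 bp
  7→21: 14 bp
  21→29: 8 bp
  29→31: 2 bp
  31→45: 14 bp
  45→51: 6 bp
  51→69: 18 bp
  69→87: 18 bp
  87→108: 21 bp
  108→2 (wrap): 120-108+2 = 14 bp

[2,5,6,8,14,14,14,18,18,21]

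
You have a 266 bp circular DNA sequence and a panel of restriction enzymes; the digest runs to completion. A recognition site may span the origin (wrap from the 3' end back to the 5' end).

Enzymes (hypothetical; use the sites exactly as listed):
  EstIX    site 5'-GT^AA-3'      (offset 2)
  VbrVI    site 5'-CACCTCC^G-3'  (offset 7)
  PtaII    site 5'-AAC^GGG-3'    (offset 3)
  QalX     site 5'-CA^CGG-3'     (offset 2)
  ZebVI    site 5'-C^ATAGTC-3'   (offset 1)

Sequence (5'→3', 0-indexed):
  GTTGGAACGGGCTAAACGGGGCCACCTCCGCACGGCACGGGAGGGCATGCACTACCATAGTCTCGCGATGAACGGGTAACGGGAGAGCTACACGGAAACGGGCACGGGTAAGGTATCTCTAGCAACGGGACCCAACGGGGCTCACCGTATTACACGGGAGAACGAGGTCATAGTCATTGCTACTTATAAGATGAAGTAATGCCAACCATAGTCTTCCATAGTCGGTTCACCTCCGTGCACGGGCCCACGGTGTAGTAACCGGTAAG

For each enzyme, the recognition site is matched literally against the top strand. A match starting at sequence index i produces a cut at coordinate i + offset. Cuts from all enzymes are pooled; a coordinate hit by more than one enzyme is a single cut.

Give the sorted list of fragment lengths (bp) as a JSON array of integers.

Scan for sites:
  EstIX GTAA/2: at [75, 107, 195, 254, 261] ⇒ [77, 109, 197, 256, 263]
  VbrVI CACCTCCG/7: at [22, 227] ⇒ [29, 234]
  PtaII AACGGG/3: at [5, 14, 70, 77, 96, 123, 133] ⇒ [8, 17, 73, 80, 99, 126, 136]
  QalX CACGG/2: at [30, 35, 90, 102, 152, 237, 245] ⇒ [32, 37, 92, 104, 154, 239, 247]
  ZebVI CATAGTC/1: at [55, 168, 206, 216] ⇒ [56, 169, 207, 217]

All cut coordinates (distinct, sorted): [8, 17, 29, 32, 37, 56, 73, 77, 80, 92, 99, 104, 109, 126, 136, 154, 169, 197, 207, 217, 234, 239, 247, 256, 263]

Fragments:
  8→17: 9 bp
  17→29: 12 bp
  29→32: 3 bp
  32→37: 5 bp
  37→56: 19 bp
  56→73: 17 bp
  73→77: 4 bp
  77→80: 3 bp
  80→92: 12 bp
  92→99: 7 bp
  99→104: 5 bp
  104→109: 5 bp
  109→126: 17 bp
  126→136: 10 bp
  136→154: 18 bp
  154→169: 15 bp
  169→197: 28 bp
  197→207: 10 bp
  207→217: 10 bp
  217→234: 17 bp
  234→239: 5 bp
  239→247: 8 bp
  247→256: 9 bp
  256→263: 7 bp
  263→8 (wrap): 266-263+8 = 11 bp

[3,3,4,5,5,5,5,7,7,8,9,9,10,10,10,11,12,12,15,17,17,17,18,19,28]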